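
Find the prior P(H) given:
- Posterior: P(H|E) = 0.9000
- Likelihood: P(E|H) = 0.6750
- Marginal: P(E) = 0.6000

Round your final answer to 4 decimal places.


From Bayes' theorem: P(H|E) = P(E|H) × P(H) / P(E)

Rearranging for P(H):
P(H) = P(H|E) × P(E) / P(E|H)
     = 0.9000 × 0.6000 / 0.6750
     = 0.54000000 / 0.6750
     = 0.8000


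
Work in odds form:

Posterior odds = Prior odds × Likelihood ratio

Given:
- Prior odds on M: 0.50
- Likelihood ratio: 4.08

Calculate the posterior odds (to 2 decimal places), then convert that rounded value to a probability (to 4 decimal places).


Step 1: Calculate posterior odds
Posterior odds = Prior odds × LR
               = 0.50 × 4.08
               = 2.04

Step 2: Convert to probability
P(M|E) = Posterior odds / (1 + Posterior odds)
       = 2.04 / (1 + 2.04)
       = 2.04 / 3.04
       = 0.6711

The evidence increased P(M) from 0.3333 to 0.6711.


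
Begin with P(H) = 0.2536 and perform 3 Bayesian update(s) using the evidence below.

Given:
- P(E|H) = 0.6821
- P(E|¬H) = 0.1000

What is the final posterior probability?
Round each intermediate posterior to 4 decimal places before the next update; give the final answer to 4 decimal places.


Sequential Bayesian updating:

Initial prior: P(H) = 0.2536

Update 1:
  P(E) = 0.6821 × 0.2536 + 0.1000 × 0.7464 = 0.17298056 + 0.07464000 = 0.24762056
  P(H|E) = 0.17298056 / 0.24762056 = 0.6986

Update 2:
  P(E) = 0.6821 × 0.6986 + 0.1000 × 0.3014 = 0.47651506 + 0.03014000 = 0.50665506
  P(H|E) = 0.47651506 / 0.50665506 = 0.9405

Update 3:
  P(E) = 0.6821 × 0.9405 + 0.1000 × 0.0595 = 0.64151505 + 0.00595000 = 0.64746505
  P(H|E) = 0.64151505 / 0.64746505 = 0.9908

Final posterior: 0.9908


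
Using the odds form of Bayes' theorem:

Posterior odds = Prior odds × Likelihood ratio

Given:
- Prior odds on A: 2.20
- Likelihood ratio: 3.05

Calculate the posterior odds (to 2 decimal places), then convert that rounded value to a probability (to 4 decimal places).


Step 1: Calculate posterior odds
Posterior odds = Prior odds × LR
               = 2.20 × 3.05
               = 6.71

Step 2: Convert to probability
P(A|E) = Posterior odds / (1 + Posterior odds)
       = 6.71 / (1 + 6.71)
       = 6.71 / 7.71
       = 0.8703

The evidence increased P(A) from 0.6875 to 0.8703.


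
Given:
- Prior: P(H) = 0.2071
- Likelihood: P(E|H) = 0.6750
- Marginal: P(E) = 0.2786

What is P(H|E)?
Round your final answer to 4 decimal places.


Using Bayes' theorem:

P(H|E) = P(E|H) × P(H) / P(E)
       = 0.6750 × 0.2071 / 0.2786
       = 0.13979250 / 0.2786
       = 0.5018

The evidence strengthens our belief in H.
Prior: 0.2071 → Posterior: 0.5018


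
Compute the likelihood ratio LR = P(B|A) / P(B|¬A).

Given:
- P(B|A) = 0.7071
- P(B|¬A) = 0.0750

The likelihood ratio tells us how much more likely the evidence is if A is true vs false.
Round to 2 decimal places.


Likelihood Ratio (LR) = P(B|A) / P(B|¬A)

LR = 0.7071 / 0.0750
   = 9.43

The evidence is 9.43 times more likely if A is true than if A is false.
Since LR > 1, the evidence supports A over ¬A.


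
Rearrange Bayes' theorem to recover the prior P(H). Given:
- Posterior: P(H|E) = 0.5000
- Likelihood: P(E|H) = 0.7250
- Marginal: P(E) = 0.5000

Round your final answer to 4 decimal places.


From Bayes' theorem: P(H|E) = P(E|H) × P(H) / P(E)

Rearranging for P(H):
P(H) = P(H|E) × P(E) / P(E|H)
     = 0.5000 × 0.5000 / 0.7250
     = 0.25000000 / 0.7250
     = 0.3448


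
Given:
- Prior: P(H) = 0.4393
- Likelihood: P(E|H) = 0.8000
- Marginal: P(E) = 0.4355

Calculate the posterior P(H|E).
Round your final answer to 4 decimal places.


Using Bayes' theorem:

P(H|E) = P(E|H) × P(H) / P(E)
       = 0.8000 × 0.4393 / 0.4355
       = 0.35144000 / 0.4355
       = 0.8070

The evidence strengthens our belief in H.
Prior: 0.4393 → Posterior: 0.8070


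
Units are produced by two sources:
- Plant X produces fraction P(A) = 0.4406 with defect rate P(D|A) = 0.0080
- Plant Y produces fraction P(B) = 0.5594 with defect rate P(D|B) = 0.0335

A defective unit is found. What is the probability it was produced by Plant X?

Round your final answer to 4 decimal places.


Let A = from Plant X, D = defective

Given:
- P(A) = 0.4406, P(B) = 0.5594
- P(D|A) = 0.0080, P(D|B) = 0.0335

Step 1: Find P(D)
P(D) = P(D|A)P(A) + P(D|B)P(B)
     = 0.0080 × 0.4406 + 0.0335 × 0.5594
     = 0.00352480 + 0.01873990
     = 0.02226470

Step 2: Apply Bayes' theorem
P(A|D) = P(D|A)P(A) / P(D)
       = 0.00352480 / 0.02226470
       = 0.1583


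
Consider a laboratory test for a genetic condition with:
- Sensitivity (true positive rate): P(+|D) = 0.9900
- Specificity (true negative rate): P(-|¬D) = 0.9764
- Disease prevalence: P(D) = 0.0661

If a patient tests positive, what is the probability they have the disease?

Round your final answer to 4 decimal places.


Let D = has disease, + = positive test

Given:
- P(D) = 0.0661 (prevalence)
- P(+|D) = 0.9900 (sensitivity)
- P(-|¬D) = 0.9764 (specificity)
- P(+|¬D) = 0.0236 (false positive rate = 1 - specificity)

Step 1: Find P(+)
P(+) = P(+|D)P(D) + P(+|¬D)P(¬D)
     = 0.9900 × 0.0661 + 0.0236 × 0.9339
     = 0.06543900 + 0.02204004
     = 0.08747904

Step 2: Apply Bayes' theorem for P(D|+)
P(D|+) = P(+|D)P(D) / P(+)
       = 0.06543900 / 0.08747904
       = 0.7481


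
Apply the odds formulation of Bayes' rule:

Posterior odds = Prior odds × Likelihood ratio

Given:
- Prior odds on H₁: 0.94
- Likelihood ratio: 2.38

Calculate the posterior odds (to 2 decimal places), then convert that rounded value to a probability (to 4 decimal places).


Step 1: Calculate posterior odds
Posterior odds = Prior odds × LR
               = 0.94 × 2.38
               = 2.24

Step 2: Convert to probability
P(H₁|E) = Posterior odds / (1 + Posterior odds)
       = 2.24 / (1 + 2.24)
       = 2.24 / 3.24
       = 0.6914

The evidence increased P(H₁) from 0.4845 to 0.6914.


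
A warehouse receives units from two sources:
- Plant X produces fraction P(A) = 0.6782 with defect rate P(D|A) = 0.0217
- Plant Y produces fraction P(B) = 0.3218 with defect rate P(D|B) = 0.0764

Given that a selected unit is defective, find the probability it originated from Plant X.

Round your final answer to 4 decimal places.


Let A = from Plant X, D = defective

Given:
- P(A) = 0.6782, P(B) = 0.3218
- P(D|A) = 0.0217, P(D|B) = 0.0764

Step 1: Find P(D)
P(D) = P(D|A)P(A) + P(D|B)P(B)
     = 0.0217 × 0.6782 + 0.0764 × 0.3218
     = 0.01471694 + 0.02458552
     = 0.03930246

Step 2: Apply Bayes' theorem
P(A|D) = P(D|A)P(A) / P(D)
       = 0.01471694 / 0.03930246
       = 0.3745


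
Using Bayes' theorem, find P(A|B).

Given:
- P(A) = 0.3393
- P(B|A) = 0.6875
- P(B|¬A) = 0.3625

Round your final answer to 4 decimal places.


Bayes' theorem: P(A|B) = P(B|A) × P(A) / P(B)

Step 1: Calculate P(B) using law of total probability
P(B) = P(B|A)P(A) + P(B|¬A)P(¬A)
     = 0.6875 × 0.3393 + 0.3625 × 0.6607
     = 0.23326875 + 0.23950375
     = 0.47277250

Step 2: Apply Bayes' theorem
P(A|B) = P(B|A) × P(A) / P(B)
       = 0.23326875 / 0.47277250
       = 0.4934


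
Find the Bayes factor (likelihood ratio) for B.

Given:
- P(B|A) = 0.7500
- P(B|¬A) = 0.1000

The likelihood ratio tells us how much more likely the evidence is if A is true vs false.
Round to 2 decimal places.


Likelihood Ratio (LR) = P(B|A) / P(B|¬A)

LR = 0.7500 / 0.1000
   = 7.50

The evidence is 7.50 times more likely if A is true than if A is false.
Since LR > 1, the evidence supports A over ¬A.


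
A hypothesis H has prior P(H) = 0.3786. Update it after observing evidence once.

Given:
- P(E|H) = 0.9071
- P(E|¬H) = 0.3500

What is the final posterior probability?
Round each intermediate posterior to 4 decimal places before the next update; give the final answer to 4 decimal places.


Sequential Bayesian updating:

Initial prior: P(H) = 0.3786

Update 1:
  P(E) = 0.9071 × 0.3786 + 0.3500 × 0.6214 = 0.34342806 + 0.21749000 = 0.56091806
  P(H|E) = 0.34342806 / 0.56091806 = 0.6123

Final posterior: 0.6123


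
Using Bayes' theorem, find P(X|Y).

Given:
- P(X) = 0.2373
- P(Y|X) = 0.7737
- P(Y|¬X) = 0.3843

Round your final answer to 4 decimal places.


Bayes' theorem: P(X|Y) = P(Y|X) × P(X) / P(Y)

Step 1: Calculate P(Y) using law of total probability
P(Y) = P(Y|X)P(X) + P(Y|¬X)P(¬X)
     = 0.7737 × 0.2373 + 0.3843 × 0.7627
     = 0.18359901 + 0.29310561
     = 0.47670462

Step 2: Apply Bayes' theorem
P(X|Y) = P(Y|X) × P(X) / P(Y)
       = 0.18359901 / 0.47670462
       = 0.3851


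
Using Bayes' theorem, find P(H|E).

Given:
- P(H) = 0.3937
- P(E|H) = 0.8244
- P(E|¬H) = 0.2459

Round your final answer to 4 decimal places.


Bayes' theorem: P(H|E) = P(E|H) × P(H) / P(E)

Step 1: Calculate P(E) using law of total probability
P(E) = P(E|H)P(H) + P(E|¬H)P(¬H)
     = 0.8244 × 0.3937 + 0.2459 × 0.6063
     = 0.32456628 + 0.14908917
     = 0.47365545

Step 2: Apply Bayes' theorem
P(H|E) = P(E|H) × P(H) / P(E)
       = 0.32456628 / 0.47365545
       = 0.6852


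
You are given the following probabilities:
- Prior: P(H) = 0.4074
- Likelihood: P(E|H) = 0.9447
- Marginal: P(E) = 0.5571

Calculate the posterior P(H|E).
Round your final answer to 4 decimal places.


Using Bayes' theorem:

P(H|E) = P(E|H) × P(H) / P(E)
       = 0.9447 × 0.4074 / 0.5571
       = 0.38487078 / 0.5571
       = 0.6908

The evidence strengthens our belief in H.
Prior: 0.4074 → Posterior: 0.6908


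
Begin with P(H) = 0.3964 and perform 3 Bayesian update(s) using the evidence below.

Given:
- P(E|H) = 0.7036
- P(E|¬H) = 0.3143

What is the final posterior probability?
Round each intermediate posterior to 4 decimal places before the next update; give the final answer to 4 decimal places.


Sequential Bayesian updating:

Initial prior: P(H) = 0.3964

Update 1:
  P(E) = 0.7036 × 0.3964 + 0.3143 × 0.6036 = 0.27890704 + 0.18971148 = 0.46861852
  P(H|E) = 0.27890704 / 0.46861852 = 0.5952

Update 2:
  P(E) = 0.7036 × 0.5952 + 0.3143 × 0.4048 = 0.41878272 + 0.12722864 = 0.54601136
  P(H|E) = 0.41878272 / 0.54601136 = 0.7670

Update 3:
  P(E) = 0.7036 × 0.7670 + 0.3143 × 0.2330 = 0.53966120 + 0.07323190 = 0.61289310
  P(H|E) = 0.53966120 / 0.61289310 = 0.8805

Final posterior: 0.8805


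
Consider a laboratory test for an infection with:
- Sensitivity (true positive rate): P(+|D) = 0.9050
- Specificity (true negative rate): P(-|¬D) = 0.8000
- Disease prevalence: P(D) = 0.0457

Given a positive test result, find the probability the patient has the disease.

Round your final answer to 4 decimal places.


Let D = has disease, + = positive test

Given:
- P(D) = 0.0457 (prevalence)
- P(+|D) = 0.9050 (sensitivity)
- P(-|¬D) = 0.8000 (specificity)
- P(+|¬D) = 0.2000 (false positive rate = 1 - specificity)

Step 1: Find P(+)
P(+) = P(+|D)P(D) + P(+|¬D)P(¬D)
     = 0.9050 × 0.0457 + 0.2000 × 0.9543
     = 0.04135850 + 0.19086000
     = 0.23221850

Step 2: Apply Bayes' theorem for P(D|+)
P(D|+) = P(+|D)P(D) / P(+)
       = 0.04135850 / 0.23221850
       = 0.1781


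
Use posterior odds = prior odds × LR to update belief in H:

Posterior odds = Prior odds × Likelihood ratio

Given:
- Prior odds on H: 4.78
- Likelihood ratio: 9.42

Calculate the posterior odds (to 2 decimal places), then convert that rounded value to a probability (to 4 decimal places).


Step 1: Calculate posterior odds
Posterior odds = Prior odds × LR
               = 4.78 × 9.42
               = 45.03

Step 2: Convert to probability
P(H|E) = Posterior odds / (1 + Posterior odds)
       = 45.03 / (1 + 45.03)
       = 45.03 / 46.03
       = 0.9783

The evidence increased P(H) from 0.8270 to 0.9783.


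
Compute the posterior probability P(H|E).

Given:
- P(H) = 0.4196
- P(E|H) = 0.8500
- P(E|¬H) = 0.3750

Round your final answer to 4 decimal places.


Bayes' theorem: P(H|E) = P(E|H) × P(H) / P(E)

Step 1: Calculate P(E) using law of total probability
P(E) = P(E|H)P(H) + P(E|¬H)P(¬H)
     = 0.8500 × 0.4196 + 0.3750 × 0.5804
     = 0.35666000 + 0.21765000
     = 0.57431000

Step 2: Apply Bayes' theorem
P(H|E) = P(E|H) × P(H) / P(E)
       = 0.35666000 / 0.57431000
       = 0.6210


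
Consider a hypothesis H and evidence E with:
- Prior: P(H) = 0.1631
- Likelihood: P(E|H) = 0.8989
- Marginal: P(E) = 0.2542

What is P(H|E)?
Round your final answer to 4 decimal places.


Using Bayes' theorem:

P(H|E) = P(E|H) × P(H) / P(E)
       = 0.8989 × 0.1631 / 0.2542
       = 0.14661059 / 0.2542
       = 0.5768

The evidence strengthens our belief in H.
Prior: 0.1631 → Posterior: 0.5768


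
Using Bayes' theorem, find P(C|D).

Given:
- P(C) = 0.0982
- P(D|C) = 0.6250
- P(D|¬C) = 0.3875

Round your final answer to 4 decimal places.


Bayes' theorem: P(C|D) = P(D|C) × P(C) / P(D)

Step 1: Calculate P(D) using law of total probability
P(D) = P(D|C)P(C) + P(D|¬C)P(¬C)
     = 0.6250 × 0.0982 + 0.3875 × 0.9018
     = 0.06137500 + 0.34944750
     = 0.41082250

Step 2: Apply Bayes' theorem
P(C|D) = P(D|C) × P(C) / P(D)
       = 0.06137500 / 0.41082250
       = 0.1494


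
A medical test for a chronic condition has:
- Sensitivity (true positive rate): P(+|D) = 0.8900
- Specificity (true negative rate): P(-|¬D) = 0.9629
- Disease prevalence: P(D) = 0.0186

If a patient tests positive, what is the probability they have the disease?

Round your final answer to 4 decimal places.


Let D = has disease, + = positive test

Given:
- P(D) = 0.0186 (prevalence)
- P(+|D) = 0.8900 (sensitivity)
- P(-|¬D) = 0.9629 (specificity)
- P(+|¬D) = 0.0371 (false positive rate = 1 - specificity)

Step 1: Find P(+)
P(+) = P(+|D)P(D) + P(+|¬D)P(¬D)
     = 0.8900 × 0.0186 + 0.0371 × 0.9814
     = 0.01655400 + 0.03640994
     = 0.05296394

Step 2: Apply Bayes' theorem for P(D|+)
P(D|+) = P(+|D)P(D) / P(+)
       = 0.01655400 / 0.05296394
       = 0.3126


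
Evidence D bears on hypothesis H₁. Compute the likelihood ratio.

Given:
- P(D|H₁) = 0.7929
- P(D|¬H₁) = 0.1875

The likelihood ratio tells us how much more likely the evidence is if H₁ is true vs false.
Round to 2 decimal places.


Likelihood Ratio (LR) = P(D|H₁) / P(D|¬H₁)

LR = 0.7929 / 0.1875
   = 4.23

The evidence is 4.23 times more likely if H₁ is true than if H₁ is false.
Since LR > 1, the evidence supports H₁ over ¬H₁.


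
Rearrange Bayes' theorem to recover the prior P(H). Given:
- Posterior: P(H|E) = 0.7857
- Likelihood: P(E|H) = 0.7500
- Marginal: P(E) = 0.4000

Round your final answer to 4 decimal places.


From Bayes' theorem: P(H|E) = P(E|H) × P(H) / P(E)

Rearranging for P(H):
P(H) = P(H|E) × P(E) / P(E|H)
     = 0.7857 × 0.4000 / 0.7500
     = 0.31428000 / 0.7500
     = 0.4190


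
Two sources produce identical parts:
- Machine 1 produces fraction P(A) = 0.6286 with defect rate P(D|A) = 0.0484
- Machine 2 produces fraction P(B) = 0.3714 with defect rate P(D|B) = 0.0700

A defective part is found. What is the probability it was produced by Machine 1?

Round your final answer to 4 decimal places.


Let A = from Machine 1, D = defective

Given:
- P(A) = 0.6286, P(B) = 0.3714
- P(D|A) = 0.0484, P(D|B) = 0.0700

Step 1: Find P(D)
P(D) = P(D|A)P(A) + P(D|B)P(B)
     = 0.0484 × 0.6286 + 0.0700 × 0.3714
     = 0.03042424 + 0.02599800
     = 0.05642224

Step 2: Apply Bayes' theorem
P(A|D) = P(D|A)P(A) / P(D)
       = 0.03042424 / 0.05642224
       = 0.5392


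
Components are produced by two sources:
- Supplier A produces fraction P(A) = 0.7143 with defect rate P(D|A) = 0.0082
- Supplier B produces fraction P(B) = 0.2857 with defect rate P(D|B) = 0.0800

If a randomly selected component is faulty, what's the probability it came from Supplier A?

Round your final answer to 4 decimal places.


Let A = from Supplier A, D = faulty

Given:
- P(A) = 0.7143, P(B) = 0.2857
- P(D|A) = 0.0082, P(D|B) = 0.0800

Step 1: Find P(D)
P(D) = P(D|A)P(A) + P(D|B)P(B)
     = 0.0082 × 0.7143 + 0.0800 × 0.2857
     = 0.00585726 + 0.02285600
     = 0.02871326

Step 2: Apply Bayes' theorem
P(A|D) = P(D|A)P(A) / P(D)
       = 0.00585726 / 0.02871326
       = 0.2040


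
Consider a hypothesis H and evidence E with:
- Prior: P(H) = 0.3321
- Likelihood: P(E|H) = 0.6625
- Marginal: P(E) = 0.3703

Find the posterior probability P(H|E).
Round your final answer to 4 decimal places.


Using Bayes' theorem:

P(H|E) = P(E|H) × P(H) / P(E)
       = 0.6625 × 0.3321 / 0.3703
       = 0.22001625 / 0.3703
       = 0.5942

The evidence strengthens our belief in H.
Prior: 0.3321 → Posterior: 0.5942


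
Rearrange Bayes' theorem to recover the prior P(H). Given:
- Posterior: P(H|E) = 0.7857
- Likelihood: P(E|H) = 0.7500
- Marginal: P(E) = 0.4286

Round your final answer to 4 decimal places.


From Bayes' theorem: P(H|E) = P(E|H) × P(H) / P(E)

Rearranging for P(H):
P(H) = P(H|E) × P(E) / P(E|H)
     = 0.7857 × 0.4286 / 0.7500
     = 0.33675102 / 0.7500
     = 0.4490


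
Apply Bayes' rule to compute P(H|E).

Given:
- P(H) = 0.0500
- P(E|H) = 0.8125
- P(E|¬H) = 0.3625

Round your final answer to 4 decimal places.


Bayes' theorem: P(H|E) = P(E|H) × P(H) / P(E)

Step 1: Calculate P(E) using law of total probability
P(E) = P(E|H)P(H) + P(E|¬H)P(¬H)
     = 0.8125 × 0.0500 + 0.3625 × 0.9500
     = 0.04062500 + 0.34437500
     = 0.38500000

Step 2: Apply Bayes' theorem
P(H|E) = P(E|H) × P(H) / P(E)
       = 0.04062500 / 0.38500000
       = 0.1055


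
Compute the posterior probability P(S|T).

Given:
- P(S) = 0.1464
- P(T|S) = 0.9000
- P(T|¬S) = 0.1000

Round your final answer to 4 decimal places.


Bayes' theorem: P(S|T) = P(T|S) × P(S) / P(T)

Step 1: Calculate P(T) using law of total probability
P(T) = P(T|S)P(S) + P(T|¬S)P(¬S)
     = 0.9000 × 0.1464 + 0.1000 × 0.8536
     = 0.13176000 + 0.08536000
     = 0.21712000

Step 2: Apply Bayes' theorem
P(S|T) = P(T|S) × P(S) / P(T)
       = 0.13176000 / 0.21712000
       = 0.6069


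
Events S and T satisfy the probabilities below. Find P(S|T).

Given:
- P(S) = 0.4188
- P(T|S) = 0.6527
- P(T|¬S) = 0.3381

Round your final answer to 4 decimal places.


Bayes' theorem: P(S|T) = P(T|S) × P(S) / P(T)

Step 1: Calculate P(T) using law of total probability
P(T) = P(T|S)P(S) + P(T|¬S)P(¬S)
     = 0.6527 × 0.4188 + 0.3381 × 0.5812
     = 0.27335076 + 0.19650372
     = 0.46985448

Step 2: Apply Bayes' theorem
P(S|T) = P(T|S) × P(S) / P(T)
       = 0.27335076 / 0.46985448
       = 0.5818


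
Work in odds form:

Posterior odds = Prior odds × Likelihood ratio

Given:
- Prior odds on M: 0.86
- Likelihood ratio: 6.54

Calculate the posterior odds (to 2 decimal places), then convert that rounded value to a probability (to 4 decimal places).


Step 1: Calculate posterior odds
Posterior odds = Prior odds × LR
               = 0.86 × 6.54
               = 5.62

Step 2: Convert to probability
P(M|E) = Posterior odds / (1 + Posterior odds)
       = 5.62 / (1 + 5.62)
       = 5.62 / 6.62
       = 0.8489

The evidence increased P(M) from 0.4624 to 0.8489.


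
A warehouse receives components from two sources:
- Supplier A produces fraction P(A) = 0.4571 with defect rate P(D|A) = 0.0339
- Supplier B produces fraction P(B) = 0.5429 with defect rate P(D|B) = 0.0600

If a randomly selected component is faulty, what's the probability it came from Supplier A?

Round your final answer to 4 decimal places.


Let A = from Supplier A, D = faulty

Given:
- P(A) = 0.4571, P(B) = 0.5429
- P(D|A) = 0.0339, P(D|B) = 0.0600

Step 1: Find P(D)
P(D) = P(D|A)P(A) + P(D|B)P(B)
     = 0.0339 × 0.4571 + 0.0600 × 0.5429
     = 0.01549569 + 0.03257400
     = 0.04806969

Step 2: Apply Bayes' theorem
P(A|D) = P(D|A)P(A) / P(D)
       = 0.01549569 / 0.04806969
       = 0.3224


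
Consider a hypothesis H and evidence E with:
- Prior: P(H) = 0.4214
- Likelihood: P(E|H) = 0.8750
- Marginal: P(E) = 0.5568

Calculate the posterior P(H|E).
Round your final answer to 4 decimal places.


Using Bayes' theorem:

P(H|E) = P(E|H) × P(H) / P(E)
       = 0.8750 × 0.4214 / 0.5568
       = 0.36872500 / 0.5568
       = 0.6622

The evidence strengthens our belief in H.
Prior: 0.4214 → Posterior: 0.6622


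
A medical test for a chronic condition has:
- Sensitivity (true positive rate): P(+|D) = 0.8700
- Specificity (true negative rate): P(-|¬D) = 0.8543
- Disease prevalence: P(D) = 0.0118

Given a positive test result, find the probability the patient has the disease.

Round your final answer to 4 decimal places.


Let D = has disease, + = positive test

Given:
- P(D) = 0.0118 (prevalence)
- P(+|D) = 0.8700 (sensitivity)
- P(-|¬D) = 0.8543 (specificity)
- P(+|¬D) = 0.1457 (false positive rate = 1 - specificity)

Step 1: Find P(+)
P(+) = P(+|D)P(D) + P(+|¬D)P(¬D)
     = 0.8700 × 0.0118 + 0.1457 × 0.9882
     = 0.01026600 + 0.14398074
     = 0.15424674

Step 2: Apply Bayes' theorem for P(D|+)
P(D|+) = P(+|D)P(D) / P(+)
       = 0.01026600 / 0.15424674
       = 0.0666


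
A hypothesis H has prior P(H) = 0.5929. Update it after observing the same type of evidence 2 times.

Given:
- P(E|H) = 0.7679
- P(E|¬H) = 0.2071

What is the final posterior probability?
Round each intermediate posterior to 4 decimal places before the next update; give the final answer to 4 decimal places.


Sequential Bayesian updating:

Initial prior: P(H) = 0.5929

Update 1:
  P(E) = 0.7679 × 0.5929 + 0.2071 × 0.4071 = 0.45528791 + 0.08431041 = 0.53959832
  P(H|E) = 0.45528791 / 0.53959832 = 0.8438

Update 2:
  P(E) = 0.7679 × 0.8438 + 0.2071 × 0.1562 = 0.64795402 + 0.03234902 = 0.68030304
  P(H|E) = 0.64795402 / 0.68030304 = 0.9524

Final posterior: 0.9524


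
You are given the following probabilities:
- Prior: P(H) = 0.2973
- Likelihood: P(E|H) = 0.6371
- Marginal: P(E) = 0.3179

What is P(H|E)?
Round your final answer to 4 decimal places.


Using Bayes' theorem:

P(H|E) = P(E|H) × P(H) / P(E)
       = 0.6371 × 0.2973 / 0.3179
       = 0.18940983 / 0.3179
       = 0.5958

The evidence strengthens our belief in H.
Prior: 0.2973 → Posterior: 0.5958


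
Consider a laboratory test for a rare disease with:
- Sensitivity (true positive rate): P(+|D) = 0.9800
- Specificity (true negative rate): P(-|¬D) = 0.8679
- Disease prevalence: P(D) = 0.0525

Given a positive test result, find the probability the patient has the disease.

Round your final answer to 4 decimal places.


Let D = has disease, + = positive test

Given:
- P(D) = 0.0525 (prevalence)
- P(+|D) = 0.9800 (sensitivity)
- P(-|¬D) = 0.8679 (specificity)
- P(+|¬D) = 0.1321 (false positive rate = 1 - specificity)

Step 1: Find P(+)
P(+) = P(+|D)P(D) + P(+|¬D)P(¬D)
     = 0.9800 × 0.0525 + 0.1321 × 0.9475
     = 0.05145000 + 0.12516475
     = 0.17661475

Step 2: Apply Bayes' theorem for P(D|+)
P(D|+) = P(+|D)P(D) / P(+)
       = 0.05145000 / 0.17661475
       = 0.2913


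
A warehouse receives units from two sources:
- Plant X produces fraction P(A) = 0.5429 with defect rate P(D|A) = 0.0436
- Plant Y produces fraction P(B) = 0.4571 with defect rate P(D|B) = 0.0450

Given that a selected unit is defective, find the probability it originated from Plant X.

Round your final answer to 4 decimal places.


Let A = from Plant X, D = defective

Given:
- P(A) = 0.5429, P(B) = 0.4571
- P(D|A) = 0.0436, P(D|B) = 0.0450

Step 1: Find P(D)
P(D) = P(D|A)P(A) + P(D|B)P(B)
     = 0.0436 × 0.5429 + 0.0450 × 0.4571
     = 0.02367044 + 0.02056950
     = 0.04423994

Step 2: Apply Bayes' theorem
P(A|D) = P(D|A)P(A) / P(D)
       = 0.02367044 / 0.04423994
       = 0.5350


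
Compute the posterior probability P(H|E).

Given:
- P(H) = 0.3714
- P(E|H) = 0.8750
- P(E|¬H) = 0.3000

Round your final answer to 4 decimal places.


Bayes' theorem: P(H|E) = P(E|H) × P(H) / P(E)

Step 1: Calculate P(E) using law of total probability
P(E) = P(E|H)P(H) + P(E|¬H)P(¬H)
     = 0.8750 × 0.3714 + 0.3000 × 0.6286
     = 0.32497500 + 0.18858000
     = 0.51355500

Step 2: Apply Bayes' theorem
P(H|E) = P(E|H) × P(H) / P(E)
       = 0.32497500 / 0.51355500
       = 0.6328


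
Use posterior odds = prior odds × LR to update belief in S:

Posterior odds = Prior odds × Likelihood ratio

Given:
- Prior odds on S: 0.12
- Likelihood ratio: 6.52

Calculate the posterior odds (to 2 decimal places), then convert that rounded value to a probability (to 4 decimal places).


Step 1: Calculate posterior odds
Posterior odds = Prior odds × LR
               = 0.12 × 6.52
               = 0.78

Step 2: Convert to probability
P(S|E) = Posterior odds / (1 + Posterior odds)
       = 0.78 / (1 + 0.78)
       = 0.78 / 1.78
       = 0.4382

The evidence increased P(S) from 0.1071 to 0.4382.


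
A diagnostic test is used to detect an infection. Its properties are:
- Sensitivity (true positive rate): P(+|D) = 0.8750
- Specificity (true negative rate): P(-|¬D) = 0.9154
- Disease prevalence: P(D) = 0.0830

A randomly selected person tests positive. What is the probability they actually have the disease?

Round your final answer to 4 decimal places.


Let D = has disease, + = positive test

Given:
- P(D) = 0.0830 (prevalence)
- P(+|D) = 0.8750 (sensitivity)
- P(-|¬D) = 0.9154 (specificity)
- P(+|¬D) = 0.0846 (false positive rate = 1 - specificity)

Step 1: Find P(+)
P(+) = P(+|D)P(D) + P(+|¬D)P(¬D)
     = 0.8750 × 0.0830 + 0.0846 × 0.9170
     = 0.07262500 + 0.07757820
     = 0.15020320

Step 2: Apply Bayes' theorem for P(D|+)
P(D|+) = P(+|D)P(D) / P(+)
       = 0.07262500 / 0.15020320
       = 0.4835


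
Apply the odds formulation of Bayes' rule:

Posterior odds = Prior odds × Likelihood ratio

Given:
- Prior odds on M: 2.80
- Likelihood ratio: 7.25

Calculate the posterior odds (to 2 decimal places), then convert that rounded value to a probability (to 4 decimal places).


Step 1: Calculate posterior odds
Posterior odds = Prior odds × LR
               = 2.80 × 7.25
               = 20.30

Step 2: Convert to probability
P(M|E) = Posterior odds / (1 + Posterior odds)
       = 20.30 / (1 + 20.30)
       = 20.30 / 21.30
       = 0.9531

The evidence increased P(M) from 0.7368 to 0.9531.


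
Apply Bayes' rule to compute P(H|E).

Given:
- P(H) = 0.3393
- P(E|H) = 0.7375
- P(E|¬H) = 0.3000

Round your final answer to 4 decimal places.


Bayes' theorem: P(H|E) = P(E|H) × P(H) / P(E)

Step 1: Calculate P(E) using law of total probability
P(E) = P(E|H)P(H) + P(E|¬H)P(¬H)
     = 0.7375 × 0.3393 + 0.3000 × 0.6607
     = 0.25023375 + 0.19821000
     = 0.44844375

Step 2: Apply Bayes' theorem
P(H|E) = P(E|H) × P(H) / P(E)
       = 0.25023375 / 0.44844375
       = 0.5580


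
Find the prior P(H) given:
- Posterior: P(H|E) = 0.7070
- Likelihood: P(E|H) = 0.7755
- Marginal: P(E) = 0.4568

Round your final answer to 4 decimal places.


From Bayes' theorem: P(H|E) = P(E|H) × P(H) / P(E)

Rearranging for P(H):
P(H) = P(H|E) × P(E) / P(E|H)
     = 0.7070 × 0.4568 / 0.7755
     = 0.32295760 / 0.7755
     = 0.4165


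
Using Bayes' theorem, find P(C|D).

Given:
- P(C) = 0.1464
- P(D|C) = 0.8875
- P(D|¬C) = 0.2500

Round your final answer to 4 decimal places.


Bayes' theorem: P(C|D) = P(D|C) × P(C) / P(D)

Step 1: Calculate P(D) using law of total probability
P(D) = P(D|C)P(C) + P(D|¬C)P(¬C)
     = 0.8875 × 0.1464 + 0.2500 × 0.8536
     = 0.12993000 + 0.21340000
     = 0.34333000

Step 2: Apply Bayes' theorem
P(C|D) = P(D|C) × P(C) / P(D)
       = 0.12993000 / 0.34333000
       = 0.3784


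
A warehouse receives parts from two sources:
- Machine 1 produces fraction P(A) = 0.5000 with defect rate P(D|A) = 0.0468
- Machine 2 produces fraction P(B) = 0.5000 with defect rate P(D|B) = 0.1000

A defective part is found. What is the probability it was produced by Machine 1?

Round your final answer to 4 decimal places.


Let A = from Machine 1, D = defective

Given:
- P(A) = 0.5000, P(B) = 0.5000
- P(D|A) = 0.0468, P(D|B) = 0.1000

Step 1: Find P(D)
P(D) = P(D|A)P(A) + P(D|B)P(B)
     = 0.0468 × 0.5000 + 0.1000 × 0.5000
     = 0.02340000 + 0.05000000
     = 0.07340000

Step 2: Apply Bayes' theorem
P(A|D) = P(D|A)P(A) / P(D)
       = 0.02340000 / 0.07340000
       = 0.3188


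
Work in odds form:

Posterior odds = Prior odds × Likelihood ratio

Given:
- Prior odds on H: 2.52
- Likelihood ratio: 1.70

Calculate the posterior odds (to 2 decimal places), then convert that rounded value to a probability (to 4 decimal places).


Step 1: Calculate posterior odds
Posterior odds = Prior odds × LR
               = 2.52 × 1.70
               = 4.28

Step 2: Convert to probability
P(H|E) = Posterior odds / (1 + Posterior odds)
       = 4.28 / (1 + 4.28)
       = 4.28 / 5.28
       = 0.8106

The evidence increased P(H) from 0.7159 to 0.8106.


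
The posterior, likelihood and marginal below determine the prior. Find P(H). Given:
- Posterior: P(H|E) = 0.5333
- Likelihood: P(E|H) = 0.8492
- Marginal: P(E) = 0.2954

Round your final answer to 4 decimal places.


From Bayes' theorem: P(H|E) = P(E|H) × P(H) / P(E)

Rearranging for P(H):
P(H) = P(H|E) × P(E) / P(E|H)
     = 0.5333 × 0.2954 / 0.8492
     = 0.15753682 / 0.8492
     = 0.1855


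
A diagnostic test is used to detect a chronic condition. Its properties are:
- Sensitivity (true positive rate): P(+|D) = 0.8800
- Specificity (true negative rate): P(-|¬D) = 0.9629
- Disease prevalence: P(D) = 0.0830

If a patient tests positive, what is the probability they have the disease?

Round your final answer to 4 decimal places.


Let D = has disease, + = positive test

Given:
- P(D) = 0.0830 (prevalence)
- P(+|D) = 0.8800 (sensitivity)
- P(-|¬D) = 0.9629 (specificity)
- P(+|¬D) = 0.0371 (false positive rate = 1 - specificity)

Step 1: Find P(+)
P(+) = P(+|D)P(D) + P(+|¬D)P(¬D)
     = 0.8800 × 0.0830 + 0.0371 × 0.9170
     = 0.07304000 + 0.03402070
     = 0.10706070

Step 2: Apply Bayes' theorem for P(D|+)
P(D|+) = P(+|D)P(D) / P(+)
       = 0.07304000 / 0.10706070
       = 0.6822


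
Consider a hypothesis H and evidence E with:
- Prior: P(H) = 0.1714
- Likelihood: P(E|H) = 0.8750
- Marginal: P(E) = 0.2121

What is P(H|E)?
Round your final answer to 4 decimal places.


Using Bayes' theorem:

P(H|E) = P(E|H) × P(H) / P(E)
       = 0.8750 × 0.1714 / 0.2121
       = 0.14997500 / 0.2121
       = 0.7071

The evidence strengthens our belief in H.
Prior: 0.1714 → Posterior: 0.7071


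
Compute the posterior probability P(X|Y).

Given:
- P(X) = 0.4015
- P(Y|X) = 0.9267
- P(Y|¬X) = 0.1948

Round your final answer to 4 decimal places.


Bayes' theorem: P(X|Y) = P(Y|X) × P(X) / P(Y)

Step 1: Calculate P(Y) using law of total probability
P(Y) = P(Y|X)P(X) + P(Y|¬X)P(¬X)
     = 0.9267 × 0.4015 + 0.1948 × 0.5985
     = 0.37207005 + 0.11658780
     = 0.48865785

Step 2: Apply Bayes' theorem
P(X|Y) = P(Y|X) × P(X) / P(Y)
       = 0.37207005 / 0.48865785
       = 0.7614


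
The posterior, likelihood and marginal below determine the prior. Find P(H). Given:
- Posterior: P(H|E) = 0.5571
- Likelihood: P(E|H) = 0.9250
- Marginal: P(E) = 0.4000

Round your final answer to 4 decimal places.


From Bayes' theorem: P(H|E) = P(E|H) × P(H) / P(E)

Rearranging for P(H):
P(H) = P(H|E) × P(E) / P(E|H)
     = 0.5571 × 0.4000 / 0.9250
     = 0.22284000 / 0.9250
     = 0.2409


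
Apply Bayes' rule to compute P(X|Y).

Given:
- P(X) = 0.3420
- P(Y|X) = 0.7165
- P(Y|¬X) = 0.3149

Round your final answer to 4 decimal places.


Bayes' theorem: P(X|Y) = P(Y|X) × P(X) / P(Y)

Step 1: Calculate P(Y) using law of total probability
P(Y) = P(Y|X)P(X) + P(Y|¬X)P(¬X)
     = 0.7165 × 0.3420 + 0.3149 × 0.6580
     = 0.24504300 + 0.20720420
     = 0.45224720

Step 2: Apply Bayes' theorem
P(X|Y) = P(Y|X) × P(X) / P(Y)
       = 0.24504300 / 0.45224720
       = 0.5418


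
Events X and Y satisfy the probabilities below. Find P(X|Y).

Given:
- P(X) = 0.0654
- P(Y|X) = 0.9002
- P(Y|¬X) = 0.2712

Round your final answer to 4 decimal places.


Bayes' theorem: P(X|Y) = P(Y|X) × P(X) / P(Y)

Step 1: Calculate P(Y) using law of total probability
P(Y) = P(Y|X)P(X) + P(Y|¬X)P(¬X)
     = 0.9002 × 0.0654 + 0.2712 × 0.9346
     = 0.05887308 + 0.25346352
     = 0.31233660

Step 2: Apply Bayes' theorem
P(X|Y) = P(Y|X) × P(X) / P(Y)
       = 0.05887308 / 0.31233660
       = 0.1885


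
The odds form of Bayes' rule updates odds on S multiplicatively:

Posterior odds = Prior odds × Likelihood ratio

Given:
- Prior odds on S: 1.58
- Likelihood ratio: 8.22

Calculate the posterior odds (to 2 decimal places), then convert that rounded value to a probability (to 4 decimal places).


Step 1: Calculate posterior odds
Posterior odds = Prior odds × LR
               = 1.58 × 8.22
               = 12.99

Step 2: Convert to probability
P(S|E) = Posterior odds / (1 + Posterior odds)
       = 12.99 / (1 + 12.99)
       = 12.99 / 13.99
       = 0.9285

The evidence increased P(S) from 0.6124 to 0.9285.


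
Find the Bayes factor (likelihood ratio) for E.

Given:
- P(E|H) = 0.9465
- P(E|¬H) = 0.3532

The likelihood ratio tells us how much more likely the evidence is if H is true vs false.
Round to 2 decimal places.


Likelihood Ratio (LR) = P(E|H) / P(E|¬H)

LR = 0.9465 / 0.3532
   = 2.68

The evidence is 2.68 times more likely if H is true than if H is false.
LR > 1, so observing E raises the odds in favor of H.


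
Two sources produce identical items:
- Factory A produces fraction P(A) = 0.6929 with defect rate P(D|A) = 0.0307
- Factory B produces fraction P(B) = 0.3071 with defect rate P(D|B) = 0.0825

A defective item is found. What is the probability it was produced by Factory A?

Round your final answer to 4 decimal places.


Let A = from Factory A, D = defective

Given:
- P(A) = 0.6929, P(B) = 0.3071
- P(D|A) = 0.0307, P(D|B) = 0.0825

Step 1: Find P(D)
P(D) = P(D|A)P(A) + P(D|B)P(B)
     = 0.0307 × 0.6929 + 0.0825 × 0.3071
     = 0.02127203 + 0.02533575
     = 0.04660778

Step 2: Apply Bayes' theorem
P(A|D) = P(D|A)P(A) / P(D)
       = 0.02127203 / 0.04660778
       = 0.4564


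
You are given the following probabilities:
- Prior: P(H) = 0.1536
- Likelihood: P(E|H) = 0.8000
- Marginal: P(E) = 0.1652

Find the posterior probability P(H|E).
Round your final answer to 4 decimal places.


Using Bayes' theorem:

P(H|E) = P(E|H) × P(H) / P(E)
       = 0.8000 × 0.1536 / 0.1652
       = 0.12288000 / 0.1652
       = 0.7438

The evidence strengthens our belief in H.
Prior: 0.1536 → Posterior: 0.7438


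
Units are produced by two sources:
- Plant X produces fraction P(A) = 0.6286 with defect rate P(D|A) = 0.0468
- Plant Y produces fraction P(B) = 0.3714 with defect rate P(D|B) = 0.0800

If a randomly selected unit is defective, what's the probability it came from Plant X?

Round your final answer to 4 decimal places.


Let A = from Plant X, D = defective

Given:
- P(A) = 0.6286, P(B) = 0.3714
- P(D|A) = 0.0468, P(D|B) = 0.0800

Step 1: Find P(D)
P(D) = P(D|A)P(A) + P(D|B)P(B)
     = 0.0468 × 0.6286 + 0.0800 × 0.3714
     = 0.02941848 + 0.02971200
     = 0.05913048

Step 2: Apply Bayes' theorem
P(A|D) = P(D|A)P(A) / P(D)
       = 0.02941848 / 0.05913048
       = 0.4975


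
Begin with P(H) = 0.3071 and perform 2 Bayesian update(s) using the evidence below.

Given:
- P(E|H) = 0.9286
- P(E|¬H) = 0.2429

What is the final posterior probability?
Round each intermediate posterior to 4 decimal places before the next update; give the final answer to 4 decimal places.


Sequential Bayesian updating:

Initial prior: P(H) = 0.3071

Update 1:
  P(E) = 0.9286 × 0.3071 + 0.2429 × 0.6929 = 0.28517306 + 0.16830541 = 0.45347847
  P(H|E) = 0.28517306 / 0.45347847 = 0.6289

Update 2:
  P(E) = 0.9286 × 0.6289 + 0.2429 × 0.3711 = 0.58399654 + 0.09014019 = 0.67413673
  P(H|E) = 0.58399654 / 0.67413673 = 0.8663

Final posterior: 0.8663


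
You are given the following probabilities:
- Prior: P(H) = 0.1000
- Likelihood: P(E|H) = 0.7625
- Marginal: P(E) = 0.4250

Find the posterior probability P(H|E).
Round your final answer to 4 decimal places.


Using Bayes' theorem:

P(H|E) = P(E|H) × P(H) / P(E)
       = 0.7625 × 0.1000 / 0.4250
       = 0.07625000 / 0.4250
       = 0.1794

The evidence strengthens our belief in H.
Prior: 0.1000 → Posterior: 0.1794


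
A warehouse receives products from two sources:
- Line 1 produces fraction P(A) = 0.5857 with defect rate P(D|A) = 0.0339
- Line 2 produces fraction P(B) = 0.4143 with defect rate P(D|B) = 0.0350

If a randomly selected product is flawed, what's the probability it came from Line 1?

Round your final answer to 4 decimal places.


Let A = from Line 1, D = flawed

Given:
- P(A) = 0.5857, P(B) = 0.4143
- P(D|A) = 0.0339, P(D|B) = 0.0350

Step 1: Find P(D)
P(D) = P(D|A)P(A) + P(D|B)P(B)
     = 0.0339 × 0.5857 + 0.0350 × 0.4143
     = 0.01985523 + 0.01450050
     = 0.03435573

Step 2: Apply Bayes' theorem
P(A|D) = P(D|A)P(A) / P(D)
       = 0.01985523 / 0.03435573
       = 0.5779


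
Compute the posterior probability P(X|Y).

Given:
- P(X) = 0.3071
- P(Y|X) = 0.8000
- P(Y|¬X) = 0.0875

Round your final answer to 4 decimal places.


Bayes' theorem: P(X|Y) = P(Y|X) × P(X) / P(Y)

Step 1: Calculate P(Y) using law of total probability
P(Y) = P(Y|X)P(X) + P(Y|¬X)P(¬X)
     = 0.8000 × 0.3071 + 0.0875 × 0.6929
     = 0.24568000 + 0.06062875
     = 0.30630875

Step 2: Apply Bayes' theorem
P(X|Y) = P(Y|X) × P(X) / P(Y)
       = 0.24568000 / 0.30630875
       = 0.8021


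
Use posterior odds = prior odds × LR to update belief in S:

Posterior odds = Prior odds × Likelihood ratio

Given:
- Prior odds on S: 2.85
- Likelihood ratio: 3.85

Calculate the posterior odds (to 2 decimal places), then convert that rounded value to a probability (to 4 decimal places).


Step 1: Calculate posterior odds
Posterior odds = Prior odds × LR
               = 2.85 × 3.85
               = 10.97

Step 2: Convert to probability
P(S|E) = Posterior odds / (1 + Posterior odds)
       = 10.97 / (1 + 10.97)
       = 10.97 / 11.97
       = 0.9165

The evidence increased P(S) from 0.7403 to 0.9165.


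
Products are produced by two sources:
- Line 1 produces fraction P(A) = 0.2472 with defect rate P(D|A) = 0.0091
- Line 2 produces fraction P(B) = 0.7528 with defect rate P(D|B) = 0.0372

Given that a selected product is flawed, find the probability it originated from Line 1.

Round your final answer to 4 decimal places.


Let A = from Line 1, D = flawed

Given:
- P(A) = 0.2472, P(B) = 0.7528
- P(D|A) = 0.0091, P(D|B) = 0.0372

Step 1: Find P(D)
P(D) = P(D|A)P(A) + P(D|B)P(B)
     = 0.0091 × 0.2472 + 0.0372 × 0.7528
     = 0.00224952 + 0.02800416
     = 0.03025368

Step 2: Apply Bayes' theorem
P(A|D) = P(D|A)P(A) / P(D)
       = 0.00224952 / 0.03025368
       = 0.0744


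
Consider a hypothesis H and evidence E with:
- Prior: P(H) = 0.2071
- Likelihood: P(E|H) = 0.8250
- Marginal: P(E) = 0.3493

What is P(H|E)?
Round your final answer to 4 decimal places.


Using Bayes' theorem:

P(H|E) = P(E|H) × P(H) / P(E)
       = 0.8250 × 0.2071 / 0.3493
       = 0.17085750 / 0.3493
       = 0.4891

The evidence strengthens our belief in H.
Prior: 0.2071 → Posterior: 0.4891


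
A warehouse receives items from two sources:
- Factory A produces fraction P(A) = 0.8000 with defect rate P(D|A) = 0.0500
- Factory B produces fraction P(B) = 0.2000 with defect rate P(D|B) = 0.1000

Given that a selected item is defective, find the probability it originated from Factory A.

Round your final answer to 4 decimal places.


Let A = from Factory A, D = defective

Given:
- P(A) = 0.8000, P(B) = 0.2000
- P(D|A) = 0.0500, P(D|B) = 0.1000

Step 1: Find P(D)
P(D) = P(D|A)P(A) + P(D|B)P(B)
     = 0.0500 × 0.8000 + 0.1000 × 0.2000
     = 0.04000000 + 0.02000000
     = 0.06000000

Step 2: Apply Bayes' theorem
P(A|D) = P(D|A)P(A) / P(D)
       = 0.04000000 / 0.06000000
       = 0.6667


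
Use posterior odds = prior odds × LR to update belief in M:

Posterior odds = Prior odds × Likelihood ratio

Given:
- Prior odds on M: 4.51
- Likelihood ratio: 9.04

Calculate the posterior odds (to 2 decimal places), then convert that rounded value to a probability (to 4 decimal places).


Step 1: Calculate posterior odds
Posterior odds = Prior odds × LR
               = 4.51 × 9.04
               = 40.77

Step 2: Convert to probability
P(M|E) = Posterior odds / (1 + Posterior odds)
       = 40.77 / (1 + 40.77)
       = 40.77 / 41.77
       = 0.9761

The evidence increased P(M) from 0.8185 to 0.9761.
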